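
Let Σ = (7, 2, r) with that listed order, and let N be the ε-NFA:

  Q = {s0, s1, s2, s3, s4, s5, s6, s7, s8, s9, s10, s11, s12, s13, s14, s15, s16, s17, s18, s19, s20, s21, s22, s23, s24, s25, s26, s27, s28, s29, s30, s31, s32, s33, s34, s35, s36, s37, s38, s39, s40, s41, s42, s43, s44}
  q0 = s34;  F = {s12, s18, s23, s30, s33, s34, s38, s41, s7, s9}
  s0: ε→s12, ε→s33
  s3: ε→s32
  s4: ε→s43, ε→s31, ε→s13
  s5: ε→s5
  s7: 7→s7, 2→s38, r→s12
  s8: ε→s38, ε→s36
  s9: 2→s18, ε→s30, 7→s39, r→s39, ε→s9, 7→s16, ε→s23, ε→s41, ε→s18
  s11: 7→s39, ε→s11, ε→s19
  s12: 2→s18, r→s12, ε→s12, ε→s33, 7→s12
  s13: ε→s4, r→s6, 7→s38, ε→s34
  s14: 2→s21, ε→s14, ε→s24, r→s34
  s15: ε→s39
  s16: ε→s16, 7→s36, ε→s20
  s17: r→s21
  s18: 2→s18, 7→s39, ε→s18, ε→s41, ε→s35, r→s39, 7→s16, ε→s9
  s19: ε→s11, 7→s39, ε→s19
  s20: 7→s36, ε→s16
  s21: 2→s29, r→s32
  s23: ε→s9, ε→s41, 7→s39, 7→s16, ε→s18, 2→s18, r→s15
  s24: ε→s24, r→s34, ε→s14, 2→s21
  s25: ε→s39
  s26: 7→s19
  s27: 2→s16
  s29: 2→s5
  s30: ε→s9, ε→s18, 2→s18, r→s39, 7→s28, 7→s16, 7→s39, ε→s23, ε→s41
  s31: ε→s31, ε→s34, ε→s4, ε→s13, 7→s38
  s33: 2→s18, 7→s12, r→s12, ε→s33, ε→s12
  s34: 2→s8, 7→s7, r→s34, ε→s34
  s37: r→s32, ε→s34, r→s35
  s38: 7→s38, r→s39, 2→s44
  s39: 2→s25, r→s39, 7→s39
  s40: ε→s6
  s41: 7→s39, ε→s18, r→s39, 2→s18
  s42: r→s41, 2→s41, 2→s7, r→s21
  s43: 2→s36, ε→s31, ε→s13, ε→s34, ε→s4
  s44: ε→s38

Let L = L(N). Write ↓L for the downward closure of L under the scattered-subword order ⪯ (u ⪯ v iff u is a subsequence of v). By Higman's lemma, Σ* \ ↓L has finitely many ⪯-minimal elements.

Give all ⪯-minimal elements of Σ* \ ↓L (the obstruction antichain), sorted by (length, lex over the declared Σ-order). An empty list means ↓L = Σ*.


A = [2r, 7r27].

|Q|=45, |F|=10, |δ|=119 (57 ε).
min D↑ (6 st, q0=0, F={4}): 0:7→1,2→2,r→0 1:7→1,2→2,r→3 2:7→2,2→2,r→4 3:7→3,2→5,r→3 4:7→4,2→4,r→4 5:7→4,2→5,r→4 [Hopcroft].
'2r': |S_i|=[20, 16, 3] end={s15,s25,s39} ∉↓L; 2/2 del acc.
'7r27': N↓-sim [20, 18, 15, 13, 6] end={s16,s20,s25,s28,s36,s39} rej; 4/4 del acc.
2 words, ⪯-incomp.


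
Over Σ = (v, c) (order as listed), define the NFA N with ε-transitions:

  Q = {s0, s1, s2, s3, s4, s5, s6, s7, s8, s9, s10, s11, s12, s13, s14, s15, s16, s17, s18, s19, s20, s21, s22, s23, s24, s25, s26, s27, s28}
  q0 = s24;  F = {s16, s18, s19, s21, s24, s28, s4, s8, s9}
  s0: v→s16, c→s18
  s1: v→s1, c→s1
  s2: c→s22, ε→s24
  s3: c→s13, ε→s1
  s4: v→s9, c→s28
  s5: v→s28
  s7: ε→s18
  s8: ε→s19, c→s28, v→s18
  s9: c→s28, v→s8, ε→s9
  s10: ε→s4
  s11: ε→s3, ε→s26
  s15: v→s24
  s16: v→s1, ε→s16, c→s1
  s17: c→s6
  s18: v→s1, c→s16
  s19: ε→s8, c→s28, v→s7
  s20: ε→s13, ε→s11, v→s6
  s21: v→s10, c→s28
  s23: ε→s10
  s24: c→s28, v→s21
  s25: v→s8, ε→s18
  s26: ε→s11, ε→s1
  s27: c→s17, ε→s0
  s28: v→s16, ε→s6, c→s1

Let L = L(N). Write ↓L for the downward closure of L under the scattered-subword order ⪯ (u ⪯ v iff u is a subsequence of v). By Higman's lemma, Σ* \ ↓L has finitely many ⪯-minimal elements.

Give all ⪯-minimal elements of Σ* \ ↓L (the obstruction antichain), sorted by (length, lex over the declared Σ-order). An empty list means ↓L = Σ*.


min(Σ*\↓L) = [cc, cvv, vvvvvv].

|Q|=29, |F|=9, |δ|=48 (18 ε).
min D↑ (9 st, q0=0, F={5}): 0:v→1,c→2 1:v→3,c→2 2:v→4,c→5 3:v→6,c→2 4:v→5,c→5 5:v→5,c→5 6:v→7,c→2 7:v→8,c→2 8:v→5,c→4 [Hopcroft].
'cc': |S_i|=[13, 4, 1] end={s1} ∉↓L; 2/2 single-dels accept.
'cvv': run [13, 4, 2, 1] end={s1} — reject; 3/3 single-dels accept.
'vvvvvv': N↓-sim [13, 12, 11, 9, 8, 4, 1] end={s1} — reject; 6/6 deletions ∈↓L.
3 words, ⪯-incomp.


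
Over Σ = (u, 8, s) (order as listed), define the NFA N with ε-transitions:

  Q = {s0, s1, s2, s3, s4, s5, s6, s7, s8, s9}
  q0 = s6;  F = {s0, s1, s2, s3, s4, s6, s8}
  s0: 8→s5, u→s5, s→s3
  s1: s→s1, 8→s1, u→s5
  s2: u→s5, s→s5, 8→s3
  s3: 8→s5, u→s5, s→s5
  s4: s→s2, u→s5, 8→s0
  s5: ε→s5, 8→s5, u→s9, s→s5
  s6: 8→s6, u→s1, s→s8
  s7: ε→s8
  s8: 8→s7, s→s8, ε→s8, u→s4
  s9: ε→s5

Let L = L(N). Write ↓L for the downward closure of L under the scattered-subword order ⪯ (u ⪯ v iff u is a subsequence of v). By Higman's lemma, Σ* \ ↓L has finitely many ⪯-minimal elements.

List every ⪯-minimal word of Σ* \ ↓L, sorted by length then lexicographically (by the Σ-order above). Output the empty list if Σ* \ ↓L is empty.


A = [uu, su88, suss].

|Q|=10, |F|=7, |δ|=28 (4 ε).
min D↑ (8 st, q0=0, F={3}): 0:u→1,8→0,s→2 1:u→3,8→1,s→1 2:u→4,8→2,s→2 3:u→3,8→3,s→3 4:u→3,8→5,s→6 5:u→3,8→3,s→7 6:u→3,8→7,s→3 7:u→3,8→3,s→3 [Hopcroft].
'uu': N↓-sim [10, 7, 2] end={s5,s9} — reject; 2/2 del acc.
'su88': run [10, 9, 6, 4, 2] end={s5,s9} — reject; 4/4 del acc.
'suss': N↓-sim [10, 9, 6, 4, 2] end={s5,s9} ∉↓L; 4/4 single-dels accept.
3 words, ⪯-incomp.


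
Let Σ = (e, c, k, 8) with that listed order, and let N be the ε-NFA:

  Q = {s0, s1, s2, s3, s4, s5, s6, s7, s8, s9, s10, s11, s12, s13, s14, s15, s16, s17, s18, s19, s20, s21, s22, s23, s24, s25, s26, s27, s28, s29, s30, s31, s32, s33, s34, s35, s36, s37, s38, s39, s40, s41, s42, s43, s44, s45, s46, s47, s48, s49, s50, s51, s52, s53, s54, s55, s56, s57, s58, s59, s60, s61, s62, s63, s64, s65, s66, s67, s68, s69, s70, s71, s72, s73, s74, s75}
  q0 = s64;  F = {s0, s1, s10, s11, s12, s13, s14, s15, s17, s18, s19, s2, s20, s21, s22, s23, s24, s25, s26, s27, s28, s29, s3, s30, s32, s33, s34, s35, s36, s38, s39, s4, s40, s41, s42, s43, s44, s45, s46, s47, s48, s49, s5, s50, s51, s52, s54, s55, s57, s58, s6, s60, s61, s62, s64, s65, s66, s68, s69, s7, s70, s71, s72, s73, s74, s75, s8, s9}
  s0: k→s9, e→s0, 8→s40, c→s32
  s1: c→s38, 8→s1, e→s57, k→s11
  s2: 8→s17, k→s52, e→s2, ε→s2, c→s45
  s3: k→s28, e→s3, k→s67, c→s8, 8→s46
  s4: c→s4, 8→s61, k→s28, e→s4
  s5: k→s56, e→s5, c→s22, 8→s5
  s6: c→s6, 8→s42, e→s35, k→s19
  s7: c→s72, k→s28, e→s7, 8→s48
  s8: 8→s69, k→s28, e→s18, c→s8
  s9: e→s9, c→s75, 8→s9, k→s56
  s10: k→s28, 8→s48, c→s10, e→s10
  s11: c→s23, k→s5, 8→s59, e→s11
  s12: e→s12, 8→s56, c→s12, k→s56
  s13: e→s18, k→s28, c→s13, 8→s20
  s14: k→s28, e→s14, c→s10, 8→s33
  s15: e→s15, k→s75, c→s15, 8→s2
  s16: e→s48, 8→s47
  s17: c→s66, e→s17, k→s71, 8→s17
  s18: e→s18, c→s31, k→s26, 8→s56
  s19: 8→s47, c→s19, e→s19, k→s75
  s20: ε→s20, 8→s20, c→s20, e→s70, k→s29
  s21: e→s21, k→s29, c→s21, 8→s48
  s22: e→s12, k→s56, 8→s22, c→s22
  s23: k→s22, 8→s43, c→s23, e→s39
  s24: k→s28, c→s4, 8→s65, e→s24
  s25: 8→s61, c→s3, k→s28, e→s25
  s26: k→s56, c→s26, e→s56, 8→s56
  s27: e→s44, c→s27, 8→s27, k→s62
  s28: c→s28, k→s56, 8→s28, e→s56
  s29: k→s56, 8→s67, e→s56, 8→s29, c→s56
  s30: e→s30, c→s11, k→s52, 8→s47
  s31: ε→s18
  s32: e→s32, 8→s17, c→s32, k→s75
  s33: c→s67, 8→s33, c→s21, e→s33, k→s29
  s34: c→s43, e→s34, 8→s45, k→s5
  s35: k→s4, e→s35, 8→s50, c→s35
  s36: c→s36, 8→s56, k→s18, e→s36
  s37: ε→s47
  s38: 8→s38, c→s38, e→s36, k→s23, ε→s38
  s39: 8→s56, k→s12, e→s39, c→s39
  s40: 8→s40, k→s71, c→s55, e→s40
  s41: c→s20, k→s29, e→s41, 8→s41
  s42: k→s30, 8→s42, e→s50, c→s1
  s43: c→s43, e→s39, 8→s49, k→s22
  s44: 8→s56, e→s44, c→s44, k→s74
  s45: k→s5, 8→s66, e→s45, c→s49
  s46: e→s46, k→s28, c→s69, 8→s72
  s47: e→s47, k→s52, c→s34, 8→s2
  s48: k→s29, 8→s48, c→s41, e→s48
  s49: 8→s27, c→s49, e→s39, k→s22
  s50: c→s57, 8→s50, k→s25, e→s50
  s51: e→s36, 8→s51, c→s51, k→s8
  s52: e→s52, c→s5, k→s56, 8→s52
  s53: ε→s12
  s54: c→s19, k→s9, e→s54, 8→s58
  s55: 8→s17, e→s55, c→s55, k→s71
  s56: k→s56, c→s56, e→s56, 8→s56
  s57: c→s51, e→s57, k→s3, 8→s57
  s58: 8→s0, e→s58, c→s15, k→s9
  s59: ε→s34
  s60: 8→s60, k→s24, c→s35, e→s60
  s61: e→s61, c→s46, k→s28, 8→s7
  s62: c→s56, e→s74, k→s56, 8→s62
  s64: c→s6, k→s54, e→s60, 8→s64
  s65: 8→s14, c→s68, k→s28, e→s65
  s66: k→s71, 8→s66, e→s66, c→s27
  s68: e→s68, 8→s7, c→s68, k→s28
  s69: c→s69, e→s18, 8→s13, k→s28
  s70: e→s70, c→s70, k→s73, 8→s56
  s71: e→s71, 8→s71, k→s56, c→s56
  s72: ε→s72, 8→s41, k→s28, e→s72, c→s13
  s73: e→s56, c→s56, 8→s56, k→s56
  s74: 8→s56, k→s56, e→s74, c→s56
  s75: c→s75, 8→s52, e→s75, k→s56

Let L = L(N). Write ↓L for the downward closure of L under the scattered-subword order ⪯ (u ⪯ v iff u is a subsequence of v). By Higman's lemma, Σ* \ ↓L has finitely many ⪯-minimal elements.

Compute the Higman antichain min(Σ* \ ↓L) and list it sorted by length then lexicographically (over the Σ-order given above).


|Q|=76, |F|=68, |δ|=289 (8 ε).
min D↑ (69 st, q0=0, F={18}): 0:e→1,c→2,k→3,8→0 1:e→1,c→4,k→5,8→1 2:e→4,c→2,k→6,8→7 3:e→3,c→6,k→8,8→9 4:e→4,c→4,k→10,8→11 5:e→5,c→10,k→12,8→13 6:e→6,c→6,k→14,8→15 7:e→11,c→16,k→17,8→7 8:e→8,c→14,k→18,8→8 9:e→9,c→19,k→8,8→20 10:e→10,c→10,k→12,8→21 11:e→11,c→22,k→23,8→11 12:e→18,c→12,k→18,8→12 13:e→13,c→24,k→12,8→25 14:e→14,c→14,k→18,8→26 15:e→15,c→27,k→26,8→28 16:e→22,c→29,k→30,8→16 17:e→17,c→30,k→26,8→15 18:e→18,c→18,k→18,8→18 19:e→19,c→19,k→14,8→28 20:e→20,c→31,k→8,8→32 21:e→21,c→33,k→12,8→34 22:e→22,c→35,k→36,8→22 23:e→23,c→36,k→12,8→21 24:e→24,c→24,k→12,8→34 25:e→25,c→37,k→12,8→38 26:e→26,c→39,k→18,8→26 27:e→27,c→40,k→39,8→41 28:e→28,c→41,k→26,8→42 29:e→43,c→29,k→44,8→29 30:e→30,c→44,k→39,8→27 31:e→31,c→31,k→14,8→42 32:e→32,c→45,k→46,8→32 33:e→33,c→47,k→12,8→48 34:e→34,c→48,k→12,8→49 35:e→43,c→35,k→50,8→35 36:e→36,c→50,k→12,8→33 37:e→37,c→37,k→12,8→49 38:e→38,c→51,k→52,8→38 39:e→39,c→53,k→18,8→39 40:e→54,c→40,k→53,8→55 41:e→41,c→55,k→39,8→56 42:e→42,c→56,k→46,8→42 43:e→43,c→43,k→57,8→18 44:e→54,c→44,k→53,8→40 45:e→45,c→45,k→46,8→42 46:e→46,c→18,k→18,8→46 47:e→57,c→47,k→12,8→58 48:e→48,c→58,k→12,8→59 49:e→49,c→59,k→52,8→49 50:e→57,c→50,k→12,8→47 51:e→51,c→51,k→52,8→49 52:e→18,c→18,k→18,8→52 53:e→60,c→53,k→18,8→53 54:e→54,c→54,k→60,8→18 55:e→54,c→55,k→53,8→61 56:e→56,c→61,k→46,8→56 57:e→57,c→57,k→62,8→18 58:e→57,c→58,k→12,8→63 59:e→59,c→63,k→52,8→59 60:e→60,c→60,k→18,8→18 61:e→64,c→61,k→65,8→61 62:e→18,c→62,k→18,8→18 63:e→66,c→63,k→52,8→63 64:e→64,c→64,k→67,8→18 65:e→67,c→18,k→18,8→65 66:e→66,c→66,k→68,8→18 67:e→67,c→18,k→18,8→18 68:e→18,c→18,k→18,8→18 [Hopcroft].
'kkk': |S_i|=[72, 61, 15, 1] end={s56} ∉↓L; 3/3 single-dels accept.
'ekke': N↓-sim [72, 67, 38, 6, 1] end={s56} — reject; 4/4 deletions ∈↓L.
'c8cce8': run [72, 61, 50, 39, 26, 11, 1] end={s56} rej; 6/6 single-dels accept.
'k888kc': N↓-sim [72, 61, 51, 40, 26, 7, 1] end={s56} rej; 6/6 single-dels accept.
4 words, ⪯-incomp.

Antichain: [kkk, ekke, c8cce8, k888kc].


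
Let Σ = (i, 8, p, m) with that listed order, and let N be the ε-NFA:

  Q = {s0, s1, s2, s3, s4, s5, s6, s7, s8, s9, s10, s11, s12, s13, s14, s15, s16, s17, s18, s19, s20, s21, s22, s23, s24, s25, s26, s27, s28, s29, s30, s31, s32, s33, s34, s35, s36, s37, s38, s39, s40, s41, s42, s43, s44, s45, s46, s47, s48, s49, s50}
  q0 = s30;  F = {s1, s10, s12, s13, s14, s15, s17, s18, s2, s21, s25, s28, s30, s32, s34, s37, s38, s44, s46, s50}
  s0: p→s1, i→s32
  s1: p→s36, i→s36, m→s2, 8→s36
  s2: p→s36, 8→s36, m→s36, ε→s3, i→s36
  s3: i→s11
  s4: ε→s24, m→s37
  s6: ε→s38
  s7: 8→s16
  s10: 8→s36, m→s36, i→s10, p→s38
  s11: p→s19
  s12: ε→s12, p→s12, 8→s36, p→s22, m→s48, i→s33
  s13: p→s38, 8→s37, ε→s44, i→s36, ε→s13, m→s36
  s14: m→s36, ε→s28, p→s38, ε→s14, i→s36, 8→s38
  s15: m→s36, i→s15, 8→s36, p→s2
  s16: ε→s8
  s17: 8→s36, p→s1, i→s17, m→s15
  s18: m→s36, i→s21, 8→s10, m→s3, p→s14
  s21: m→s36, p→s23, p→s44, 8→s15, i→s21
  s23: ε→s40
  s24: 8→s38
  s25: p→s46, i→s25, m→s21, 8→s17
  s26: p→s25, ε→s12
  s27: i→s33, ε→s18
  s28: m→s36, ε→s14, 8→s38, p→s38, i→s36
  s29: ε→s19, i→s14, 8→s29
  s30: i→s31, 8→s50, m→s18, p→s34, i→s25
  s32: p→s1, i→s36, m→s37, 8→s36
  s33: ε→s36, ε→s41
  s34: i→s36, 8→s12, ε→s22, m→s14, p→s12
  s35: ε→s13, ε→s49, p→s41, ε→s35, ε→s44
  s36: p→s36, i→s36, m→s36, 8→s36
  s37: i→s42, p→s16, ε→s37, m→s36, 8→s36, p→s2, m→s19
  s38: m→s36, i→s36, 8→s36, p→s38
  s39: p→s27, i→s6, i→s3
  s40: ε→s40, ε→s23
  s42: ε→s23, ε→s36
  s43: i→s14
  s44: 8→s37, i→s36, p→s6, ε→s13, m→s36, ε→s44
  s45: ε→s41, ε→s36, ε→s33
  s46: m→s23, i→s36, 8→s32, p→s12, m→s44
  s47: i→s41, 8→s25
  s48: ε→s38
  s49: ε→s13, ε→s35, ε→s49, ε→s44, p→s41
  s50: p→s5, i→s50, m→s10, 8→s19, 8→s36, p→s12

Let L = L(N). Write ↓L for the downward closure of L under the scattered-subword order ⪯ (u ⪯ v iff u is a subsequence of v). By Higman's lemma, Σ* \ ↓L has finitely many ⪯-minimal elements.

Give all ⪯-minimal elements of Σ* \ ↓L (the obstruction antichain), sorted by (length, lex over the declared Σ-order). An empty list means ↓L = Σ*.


A = [88, pi, mm, pp8, i8pp].

|Q|=51, |F|=20, |δ|=148 (36 ε).
min D↑ (19 st, q0=0, F={8}): 0:i→1,8→2,p→3,m→4 1:i→1,8→5,p→6,m→7 2:i→2,8→8,p→9,m→10 3:i→8,8→9,p→9,m→11 4:i→7,8→10,p→11,m→8 5:i→5,8→8,p→12,m→13 6:i→8,8→14,p→9,m→15 7:i→7,8→13,p→15,m→8 8:i→8,8→8,p→8,m→8 9:i→8,8→8,p→9,m→16 10:i→10,8→8,p→16,m→8 11:i→8,8→16,p→16,m→8 12:i→8,8→8,p→8,m→17 13:i→13,8→8,p→17,m→8 14:i→8,8→8,p→12,m→18 15:i→8,8→18,p→16,m→8 16:i→8,8→8,p→16,m→8 17:i→8,8→8,p→8,m→8 18:i→8,8→8,p→17,m→8.
'88': run [36, 24, 2] end={s19,s36} rej; 2/2 deletions ∈↓L.
'pi': N↓-sim [36, 27, 8] end={s11,s19,s23,s33,s36,s40,s41,s42} — reject; 2/2 single-dels accept.
'mm': N↓-sim [36, 22, 4] end={s11,s19,s3,s36} rej; 2/2 deletions ∈↓L.
'pp8': run [36, 27, 15, 1] end={s36} — reject; 3/3 deletions ∈↓L.
'i8pp': N↓-sim [36, 31, 15, 8, 2] end={s19,s36} rej; 4/4 deletions ∈↓L.
5 obstructions.


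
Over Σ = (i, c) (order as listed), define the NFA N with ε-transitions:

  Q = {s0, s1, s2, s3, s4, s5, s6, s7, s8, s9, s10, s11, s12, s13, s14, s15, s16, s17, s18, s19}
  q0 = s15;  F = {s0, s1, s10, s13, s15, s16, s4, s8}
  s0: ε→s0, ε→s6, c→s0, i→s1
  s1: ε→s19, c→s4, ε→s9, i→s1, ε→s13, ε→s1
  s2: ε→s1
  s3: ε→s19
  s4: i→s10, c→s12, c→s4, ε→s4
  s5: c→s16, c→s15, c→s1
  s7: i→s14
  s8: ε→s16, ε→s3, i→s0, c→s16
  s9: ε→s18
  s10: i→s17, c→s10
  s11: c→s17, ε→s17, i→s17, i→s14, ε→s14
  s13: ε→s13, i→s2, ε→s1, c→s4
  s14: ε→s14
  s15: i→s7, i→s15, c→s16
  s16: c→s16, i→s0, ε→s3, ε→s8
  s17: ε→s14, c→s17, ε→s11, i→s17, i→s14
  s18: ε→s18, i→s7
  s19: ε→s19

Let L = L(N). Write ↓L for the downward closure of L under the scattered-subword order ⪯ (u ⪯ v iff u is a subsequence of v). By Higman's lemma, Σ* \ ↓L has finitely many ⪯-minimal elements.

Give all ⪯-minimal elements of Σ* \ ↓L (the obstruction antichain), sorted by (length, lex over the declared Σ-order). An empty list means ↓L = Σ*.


min(Σ*\↓L) = [ciicii].

|Q|=20, |F|=8, |δ|=52 (23 ε).
min D↑ (7 st, q0=0, F={6}): 0:i→0,c→1 1:i→2,c→1 2:i→3,c→2 3:i→3,c→4 4:i→5,c→4 5:i→6,c→5 6:i→6,c→6 (ε-aug+det+¬).
'ciicii': run [19, 18, 15, 13, 6, 4, 3] end={s11,s14,s17} ∉↓L; 6/6 single-dels accept.
1 obstructions.


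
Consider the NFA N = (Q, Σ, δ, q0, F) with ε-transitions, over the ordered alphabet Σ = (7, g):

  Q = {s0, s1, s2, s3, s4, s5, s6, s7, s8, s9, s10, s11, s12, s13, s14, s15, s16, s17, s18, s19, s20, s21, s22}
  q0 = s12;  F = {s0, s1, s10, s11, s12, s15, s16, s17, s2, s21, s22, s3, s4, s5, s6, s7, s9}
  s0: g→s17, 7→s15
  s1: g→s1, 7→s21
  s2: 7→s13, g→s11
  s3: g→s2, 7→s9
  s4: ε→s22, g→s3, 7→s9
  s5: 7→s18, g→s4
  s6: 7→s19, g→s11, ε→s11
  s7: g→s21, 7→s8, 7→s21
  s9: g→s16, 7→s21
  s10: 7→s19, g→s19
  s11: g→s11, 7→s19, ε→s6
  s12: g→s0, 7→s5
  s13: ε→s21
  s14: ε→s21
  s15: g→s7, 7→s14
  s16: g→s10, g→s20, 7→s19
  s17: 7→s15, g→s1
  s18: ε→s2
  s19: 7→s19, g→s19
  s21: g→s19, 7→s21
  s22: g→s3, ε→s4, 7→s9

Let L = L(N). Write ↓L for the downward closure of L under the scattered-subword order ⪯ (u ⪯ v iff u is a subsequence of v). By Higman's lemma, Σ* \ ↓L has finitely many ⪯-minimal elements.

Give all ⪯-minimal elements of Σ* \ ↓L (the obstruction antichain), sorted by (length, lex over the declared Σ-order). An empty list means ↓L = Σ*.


Antichain: [777g, 77g7, g77g, g7ggg, ggg7g, 7gggg7].

|Q|=23, |F|=17, |δ|=45 (7 ε).
min D↑ (16 st, q0=0, F={13}): 0:7→1,g→2 1:7→3,g→4 2:7→5,g→6 3:7→7,g→8 4:7→9,g→10 5:7→7,g→11 6:7→5,g→12 7:7→7,g→13 8:7→13,g→8 9:7→7,g→14 10:7→9,g→3 11:7→7,g→7 12:7→7,g→12 13:7→13,g→13 14:7→13,g→15 15:7→13,g→13 (ε-aug+det+¬).
'777g': run [23, 19, 13, 3, 1] end={s19} rej; 4/4 del acc.
'77g7': N↓-sim [23, 19, 13, 6, 1] end={s19} rej; 4/4 del acc.
'g77g': |S_i|=[23, 20, 11, 4, 1] end={s19} ∉↓L; 4/4 single-dels accept.
'g7ggg': |S_i|=[23, 20, 11, 7, 4, 1] end={s19} rej; 5/5 deletions ∈↓L.
'ggg7g': |S_i|=[23, 20, 17, 12, 4, 1] end={s19} rej; 5/5 single-dels accept.
'7gggg7': N↓-sim [23, 19, 15, 11, 9, 5, 1] end={s19} rej; 6/6 deletions ∈↓L.
6 words, ⪯-incomp.


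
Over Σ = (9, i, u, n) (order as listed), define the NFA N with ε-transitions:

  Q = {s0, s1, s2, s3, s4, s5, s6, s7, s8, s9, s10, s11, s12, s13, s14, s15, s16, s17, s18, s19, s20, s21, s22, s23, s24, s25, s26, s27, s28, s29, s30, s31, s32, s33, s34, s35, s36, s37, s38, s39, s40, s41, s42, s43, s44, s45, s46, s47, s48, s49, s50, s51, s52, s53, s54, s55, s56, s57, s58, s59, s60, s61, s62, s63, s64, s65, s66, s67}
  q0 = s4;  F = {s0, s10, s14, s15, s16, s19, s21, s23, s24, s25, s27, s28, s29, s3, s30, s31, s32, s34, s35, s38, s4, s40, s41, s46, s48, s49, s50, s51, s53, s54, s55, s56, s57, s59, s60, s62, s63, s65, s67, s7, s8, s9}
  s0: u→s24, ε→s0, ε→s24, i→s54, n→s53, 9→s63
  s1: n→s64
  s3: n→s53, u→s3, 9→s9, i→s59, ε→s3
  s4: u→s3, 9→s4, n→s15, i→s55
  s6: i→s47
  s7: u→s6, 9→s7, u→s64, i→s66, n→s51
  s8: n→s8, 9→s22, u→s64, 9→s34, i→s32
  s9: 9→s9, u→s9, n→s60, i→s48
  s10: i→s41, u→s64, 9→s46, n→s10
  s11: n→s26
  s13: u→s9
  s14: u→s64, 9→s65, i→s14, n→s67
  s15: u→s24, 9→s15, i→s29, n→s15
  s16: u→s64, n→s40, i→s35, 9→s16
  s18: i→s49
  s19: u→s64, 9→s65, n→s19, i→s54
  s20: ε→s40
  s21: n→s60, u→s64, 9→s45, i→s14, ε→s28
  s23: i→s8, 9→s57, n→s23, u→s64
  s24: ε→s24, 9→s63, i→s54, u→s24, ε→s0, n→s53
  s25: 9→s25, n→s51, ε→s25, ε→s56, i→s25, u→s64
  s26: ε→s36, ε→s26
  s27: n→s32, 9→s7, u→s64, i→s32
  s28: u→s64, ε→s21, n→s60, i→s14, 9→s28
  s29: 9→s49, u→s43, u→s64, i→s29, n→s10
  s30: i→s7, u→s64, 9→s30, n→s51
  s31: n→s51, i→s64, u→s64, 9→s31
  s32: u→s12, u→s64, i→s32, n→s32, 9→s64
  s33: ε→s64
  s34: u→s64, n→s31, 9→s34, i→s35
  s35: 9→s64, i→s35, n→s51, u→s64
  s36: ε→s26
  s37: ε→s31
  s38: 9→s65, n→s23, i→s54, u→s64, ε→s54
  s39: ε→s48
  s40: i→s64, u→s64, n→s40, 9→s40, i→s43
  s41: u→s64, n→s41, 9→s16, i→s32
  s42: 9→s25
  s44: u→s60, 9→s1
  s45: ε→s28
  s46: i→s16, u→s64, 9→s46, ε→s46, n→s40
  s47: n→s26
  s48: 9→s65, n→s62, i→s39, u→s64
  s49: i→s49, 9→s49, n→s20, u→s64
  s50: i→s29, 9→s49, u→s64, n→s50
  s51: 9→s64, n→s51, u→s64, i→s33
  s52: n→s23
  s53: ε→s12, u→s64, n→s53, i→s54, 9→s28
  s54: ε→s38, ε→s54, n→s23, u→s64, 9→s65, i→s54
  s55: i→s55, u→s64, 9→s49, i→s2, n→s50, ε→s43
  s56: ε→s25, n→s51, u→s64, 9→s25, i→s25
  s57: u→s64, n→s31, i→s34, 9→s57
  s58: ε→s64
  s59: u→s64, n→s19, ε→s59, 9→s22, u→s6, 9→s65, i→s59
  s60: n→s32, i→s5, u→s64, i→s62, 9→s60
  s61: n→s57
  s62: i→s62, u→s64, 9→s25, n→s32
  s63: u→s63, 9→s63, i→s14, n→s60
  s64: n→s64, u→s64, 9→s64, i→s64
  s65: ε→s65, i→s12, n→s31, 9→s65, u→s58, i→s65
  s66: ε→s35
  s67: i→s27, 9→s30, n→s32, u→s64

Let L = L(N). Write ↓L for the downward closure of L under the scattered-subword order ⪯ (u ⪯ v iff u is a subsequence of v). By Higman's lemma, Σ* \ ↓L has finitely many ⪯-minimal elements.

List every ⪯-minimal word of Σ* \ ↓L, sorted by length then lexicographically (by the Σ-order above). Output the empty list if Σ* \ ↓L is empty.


|Q|=68, |F|=42, |δ|=221 (28 ε).
min D↑ (39 st, q0=0, F={5}): 0:9→0,i→1,u→2,n→3 1:9→4,i→1,u→5,n→6 2:9→7,i→8,u→2,n→9 3:9→3,i→10,u→11,n→3 4:9→4,i→4,u→5,n→12 5:9→5,i→5,u→5,n→5 6:9→4,i→10,u→5,n→6 7:9→7,i→13,u→7,n→14 8:9→15,i→8,u→5,n→16 9:9→17,i→18,u→5,n→9 10:9→4,i→10,u→5,n→19 11:9→20,i→18,u→11,n→9 12:9→12,i→5,u→5,n→12 13:9→15,i→13,u→5,n→21 14:9→14,i→21,u→5,n→22 15:9→15,i→15,u→5,n→23 16:9→15,i→18,u→5,n→16 17:9→17,i→24,u→5,n→14 18:9→15,i→18,u→5,n→25 19:9→26,i→27,u→5,n→19 20:9→20,i→24,u→20,n→14 21:9→28,i→21,u→5,n→22 22:9→5,i→22,u→5,n→22 23:9→23,i→5,u→5,n→29 24:9→15,i→24,u→5,n→30 25:9→31,i→32,u→5,n→25 26:9→26,i→33,u→5,n→12 27:9→33,i→22,u→5,n→27 28:9→28,i→28,u→5,n→29 29:9→5,i→5,u→5,n→29 30:9→34,i→35,u→5,n→22 31:9→31,i→36,u→5,n→23 32:9→36,i→22,u→5,n→32 33:9→33,i→37,u→5,n→12 34:9→34,i→38,u→5,n→29 35:9→38,i→22,u→5,n→22 36:9→36,i→37,u→5,n→23 37:9→5,i→37,u→5,n→29 38:9→38,i→37,u→5,n→29 [Hopcroft].
'iu': N↓-sim [58, 46, 8] end={s12,s26,s36,s43,s47,s58,s6,s64} — reject; 2/2 deletions ∈↓L.
'unu': run [58, 45, 36, 7] end={s12,s26,s36,s47,s58,s6,s64} rej; 3/3 deletions ∈↓L.
'i9ni': |S_i|=[58, 46, 26, 9, 3] end={s33,s43,s64} rej; 4/4 deletions ∈↓L.
'u9nn9': |S_i|=[58, 45, 34, 21, 7, 1] end={s64} rej; 5/5 deletions ∈↓L.
'ninii9': N↓-sim [58, 50, 39, 28, 21, 11, 1] end={s64} — reject; 6/6 del acc.
5 words, ⪯-incomp.

A = [iu, unu, i9ni, u9nn9, ninii9].


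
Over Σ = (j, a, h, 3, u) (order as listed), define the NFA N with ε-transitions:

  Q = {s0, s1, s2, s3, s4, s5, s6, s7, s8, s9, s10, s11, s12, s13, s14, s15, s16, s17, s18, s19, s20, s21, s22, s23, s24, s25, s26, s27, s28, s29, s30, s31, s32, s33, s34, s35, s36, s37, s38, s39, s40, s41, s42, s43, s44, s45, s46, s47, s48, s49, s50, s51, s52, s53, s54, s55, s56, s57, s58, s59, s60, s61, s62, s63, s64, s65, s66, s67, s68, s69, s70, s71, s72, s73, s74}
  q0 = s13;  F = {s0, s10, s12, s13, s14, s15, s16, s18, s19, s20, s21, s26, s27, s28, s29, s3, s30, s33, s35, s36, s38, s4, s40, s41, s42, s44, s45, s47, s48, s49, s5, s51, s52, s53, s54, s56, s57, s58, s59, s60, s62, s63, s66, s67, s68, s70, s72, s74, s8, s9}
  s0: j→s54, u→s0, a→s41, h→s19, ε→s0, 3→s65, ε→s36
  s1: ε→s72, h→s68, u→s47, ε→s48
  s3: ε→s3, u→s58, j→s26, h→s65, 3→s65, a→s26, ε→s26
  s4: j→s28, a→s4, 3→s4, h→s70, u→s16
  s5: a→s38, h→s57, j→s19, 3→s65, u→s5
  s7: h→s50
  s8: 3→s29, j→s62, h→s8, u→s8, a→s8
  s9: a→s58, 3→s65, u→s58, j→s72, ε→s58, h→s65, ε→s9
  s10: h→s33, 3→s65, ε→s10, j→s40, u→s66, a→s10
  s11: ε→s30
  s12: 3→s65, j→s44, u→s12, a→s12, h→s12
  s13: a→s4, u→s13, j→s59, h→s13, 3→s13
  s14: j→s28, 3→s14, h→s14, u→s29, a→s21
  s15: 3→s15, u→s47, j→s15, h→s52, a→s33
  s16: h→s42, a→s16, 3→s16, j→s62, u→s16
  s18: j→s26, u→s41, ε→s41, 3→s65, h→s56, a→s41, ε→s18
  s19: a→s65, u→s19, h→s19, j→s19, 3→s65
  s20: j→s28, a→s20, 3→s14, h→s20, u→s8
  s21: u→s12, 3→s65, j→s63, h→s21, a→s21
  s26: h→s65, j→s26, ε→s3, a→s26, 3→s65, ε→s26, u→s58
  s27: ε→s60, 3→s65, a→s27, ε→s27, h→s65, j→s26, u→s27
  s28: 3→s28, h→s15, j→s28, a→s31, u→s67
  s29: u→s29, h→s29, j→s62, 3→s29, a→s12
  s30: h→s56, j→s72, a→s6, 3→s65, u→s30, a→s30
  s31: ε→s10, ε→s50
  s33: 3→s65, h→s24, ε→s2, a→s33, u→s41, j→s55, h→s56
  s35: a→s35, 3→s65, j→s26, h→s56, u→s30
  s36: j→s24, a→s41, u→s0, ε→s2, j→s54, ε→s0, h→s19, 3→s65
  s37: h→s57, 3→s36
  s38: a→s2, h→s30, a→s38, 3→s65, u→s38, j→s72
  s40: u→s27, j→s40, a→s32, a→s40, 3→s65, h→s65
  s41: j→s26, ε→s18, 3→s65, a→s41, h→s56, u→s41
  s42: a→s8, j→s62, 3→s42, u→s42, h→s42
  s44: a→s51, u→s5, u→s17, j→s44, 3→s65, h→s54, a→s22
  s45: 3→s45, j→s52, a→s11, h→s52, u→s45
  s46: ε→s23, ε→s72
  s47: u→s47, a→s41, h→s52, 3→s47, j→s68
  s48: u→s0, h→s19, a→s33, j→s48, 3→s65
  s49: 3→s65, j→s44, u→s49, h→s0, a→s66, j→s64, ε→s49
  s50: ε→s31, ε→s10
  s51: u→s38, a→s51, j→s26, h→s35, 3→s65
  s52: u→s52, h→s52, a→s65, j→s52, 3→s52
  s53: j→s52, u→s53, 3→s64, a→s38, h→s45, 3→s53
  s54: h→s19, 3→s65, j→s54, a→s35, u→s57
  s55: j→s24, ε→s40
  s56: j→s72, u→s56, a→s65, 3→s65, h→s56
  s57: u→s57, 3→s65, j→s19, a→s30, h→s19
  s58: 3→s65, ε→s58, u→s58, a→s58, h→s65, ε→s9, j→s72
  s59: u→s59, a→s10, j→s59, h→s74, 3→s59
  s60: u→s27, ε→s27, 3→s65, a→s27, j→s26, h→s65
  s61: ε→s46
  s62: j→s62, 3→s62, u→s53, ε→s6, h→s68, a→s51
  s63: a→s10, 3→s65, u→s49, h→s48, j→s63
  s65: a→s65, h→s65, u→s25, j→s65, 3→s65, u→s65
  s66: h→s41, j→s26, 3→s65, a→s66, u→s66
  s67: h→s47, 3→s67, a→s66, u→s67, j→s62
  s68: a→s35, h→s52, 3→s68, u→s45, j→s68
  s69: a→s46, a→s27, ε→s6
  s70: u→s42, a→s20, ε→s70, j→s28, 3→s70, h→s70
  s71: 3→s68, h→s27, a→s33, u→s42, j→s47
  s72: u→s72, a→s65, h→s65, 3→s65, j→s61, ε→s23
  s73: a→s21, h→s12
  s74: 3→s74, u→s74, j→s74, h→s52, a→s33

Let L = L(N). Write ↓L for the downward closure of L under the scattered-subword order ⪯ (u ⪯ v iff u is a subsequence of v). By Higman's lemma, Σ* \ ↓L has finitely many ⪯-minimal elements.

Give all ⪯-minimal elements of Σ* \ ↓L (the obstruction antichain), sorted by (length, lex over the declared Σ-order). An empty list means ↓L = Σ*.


Antichain: [ja3, jajh, jhha, aha3a3, aujuja].

|Q|=75, |F|=50, |δ|=316 (36 ε).
min D↑ (46 st, q0=0, F={10}): 0:j→1,a→2,h→0,3→0,u→0 1:j→1,a→3,h→4,3→1,u→1 2:j→5,a→2,h→6,3→2,u→7 3:j→8,a→3,h→9,3→10,u→11 4:j→4,a→9,h→12,3→4,u→4 5:j→5,a→3,h→13,3→5,u→14 6:j→5,a→15,h→6,3→6,u→16 7:j→17,a→7,h→16,3→7,u→7 8:j→8,a→8,h→10,3→10,u→18 9:j→8,a→9,h→19,3→10,u→20 10:j→10,a→10,h→10,3→10,u→10 11:j→21,a→11,h→20,3→10,u→11 12:j→12,a→10,h→12,3→12,u→12 13:j→13,a→9,h→12,3→13,u→22 14:j→17,a→11,h→22,3→14,u→14 15:j→5,a→15,h→15,3→23,u→24 16:j→17,a→24,h→16,3→16,u→16 17:j→17,a→25,h→26,3→17,u→27 18:j→21,a→18,h→10,3→10,u→18 19:j→28,a→10,h→19,3→10,u→19 20:j→21,a→20,h→19,3→10,u→20 21:j→21,a→21,h→10,3→10,u→29 22:j→26,a→20,h→12,3→22,u→22 23:j→5,a→30,h→23,3→23,u→31 24:j→17,a→24,h→24,3→31,u→24 25:j→21,a→25,h→32,3→10,u→33 26:j→26,a→32,h→12,3→26,u→34 27:j→12,a→33,h→34,3→27,u→27 28:j→28,a→10,h→10,3→10,u→28 29:j→28,a→29,h→10,3→10,u→29 30:j→35,a→30,h→30,3→10,u→36 31:j→17,a→36,h→31,3→31,u→31 32:j→21,a→32,h→19,3→10,u→37 33:j→28,a→33,h→37,3→10,u→33 34:j→12,a→37,h→12,3→34,u→34 35:j→35,a→3,h→38,3→10,u→39 36:j→40,a→36,h→36,3→10,u→36 37:j→28,a→37,h→19,3→10,u→37 38:j→38,a→9,h→41,3→10,u→42 39:j→40,a→11,h→42,3→10,u→39 40:j→40,a→25,h→43,3→10,u→44 41:j→41,a→10,h→41,3→10,u→41 42:j→43,a→20,h→41,3→10,u→42 43:j→43,a→32,h→41,3→10,u→45 44:j→41,a→33,h→45,3→10,u→44 45:j→41,a→37,h→41,3→10,u→45 [Hopcroft].
'ja3': run [66, 55, 32, 2] end={s25,s65} — reject; 3/3 del acc.
'jajh': run [66, 55, 32, 16, 2] end={s25,s65} ∉↓L; 4/4 del acc.
'jhha': run [66, 55, 37, 10, 2] end={s25,s65} rej; 4/4 deletions ∈↓L.
'aha3a3': run [66, 63, 61, 59, 57, 46, 2] end={s25,s65} ∉↓L; 6/6 deletions ∈↓L.
'aujuja': |S_i|=[66, 63, 47, 32, 22, 8, 2] end={s25,s65} rej; 6/6 deletions ∈↓L.
5 words, ⪯-incomp.


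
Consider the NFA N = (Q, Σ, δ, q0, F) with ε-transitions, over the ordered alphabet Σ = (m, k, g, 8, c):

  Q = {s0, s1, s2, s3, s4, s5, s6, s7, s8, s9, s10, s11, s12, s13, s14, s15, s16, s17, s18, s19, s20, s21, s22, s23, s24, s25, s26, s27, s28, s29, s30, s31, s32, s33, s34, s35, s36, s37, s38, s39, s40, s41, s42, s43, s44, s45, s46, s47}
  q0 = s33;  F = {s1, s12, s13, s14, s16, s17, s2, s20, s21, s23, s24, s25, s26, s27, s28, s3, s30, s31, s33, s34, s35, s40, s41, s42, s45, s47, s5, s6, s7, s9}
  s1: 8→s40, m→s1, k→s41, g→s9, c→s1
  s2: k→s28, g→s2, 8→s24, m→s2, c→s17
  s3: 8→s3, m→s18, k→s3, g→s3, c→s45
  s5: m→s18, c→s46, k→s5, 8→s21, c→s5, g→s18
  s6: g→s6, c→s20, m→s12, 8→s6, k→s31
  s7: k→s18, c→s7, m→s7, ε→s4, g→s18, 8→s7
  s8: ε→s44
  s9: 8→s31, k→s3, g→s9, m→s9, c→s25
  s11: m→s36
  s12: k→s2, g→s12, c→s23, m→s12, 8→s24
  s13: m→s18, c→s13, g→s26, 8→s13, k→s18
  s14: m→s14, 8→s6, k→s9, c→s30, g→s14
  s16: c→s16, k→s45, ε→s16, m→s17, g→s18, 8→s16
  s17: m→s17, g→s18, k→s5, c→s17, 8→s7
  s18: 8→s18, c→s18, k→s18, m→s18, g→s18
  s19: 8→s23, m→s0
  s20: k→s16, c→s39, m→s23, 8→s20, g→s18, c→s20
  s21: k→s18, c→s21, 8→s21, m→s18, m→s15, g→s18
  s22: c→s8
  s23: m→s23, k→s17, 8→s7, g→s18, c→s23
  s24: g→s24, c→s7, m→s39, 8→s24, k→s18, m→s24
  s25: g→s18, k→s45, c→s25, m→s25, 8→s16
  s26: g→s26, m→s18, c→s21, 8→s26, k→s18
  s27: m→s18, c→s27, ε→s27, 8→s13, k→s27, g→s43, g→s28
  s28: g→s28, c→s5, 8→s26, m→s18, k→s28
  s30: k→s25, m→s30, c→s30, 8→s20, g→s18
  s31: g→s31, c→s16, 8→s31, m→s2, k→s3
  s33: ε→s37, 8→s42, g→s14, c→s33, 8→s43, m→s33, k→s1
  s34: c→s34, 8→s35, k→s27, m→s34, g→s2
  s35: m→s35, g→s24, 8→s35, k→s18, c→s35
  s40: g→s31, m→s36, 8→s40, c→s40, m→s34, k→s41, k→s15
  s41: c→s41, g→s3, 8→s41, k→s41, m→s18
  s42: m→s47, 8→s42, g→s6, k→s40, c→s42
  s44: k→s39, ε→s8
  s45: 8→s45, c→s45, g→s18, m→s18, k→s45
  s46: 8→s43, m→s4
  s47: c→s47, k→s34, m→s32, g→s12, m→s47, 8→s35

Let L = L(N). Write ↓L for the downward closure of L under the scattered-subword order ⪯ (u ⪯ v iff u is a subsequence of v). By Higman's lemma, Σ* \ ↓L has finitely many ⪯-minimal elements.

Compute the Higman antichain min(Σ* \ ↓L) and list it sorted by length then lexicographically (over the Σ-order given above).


A = [kkm, gcg, 8m8k].

|Q|=48, |F|=30, |δ|=177 (6 ε).
min D↑ (31 st, q0=0, F={10}): 0:m→0,k→1,g→2,8→3,c→0 1:m→1,k→4,g→5,8→6,c→1 2:m→2,k→5,g→2,8→7,c→8 3:m→9,k→6,g→7,8→3,c→3 4:m→10,k→4,g→11,8→4,c→4 5:m→5,k→11,g→5,8→12,c→13 6:m→14,k→4,g→12,8→6,c→6 7:m→15,k→12,g→7,8→7,c→16 8:m→8,k→13,g→10,8→16,c→8 9:m→9,k→14,g→15,8→17,c→9 10:m→10,k→10,g→10,8→10,c→10 11:m→10,k→11,g→11,8→11,c→18 12:m→19,k→11,g→12,8→12,c→20 13:m→13,k→18,g→10,8→20,c→13 14:m→14,k→21,g→19,8→17,c→14 15:m→15,k→19,g→15,8→22,c→23 16:m→23,k→20,g→10,8→16,c→16 17:m→17,k→10,g→22,8→17,c→17 18:m→10,k→18,g→10,8→18,c→18 19:m→19,k→24,g→19,8→22,c→25 20:m→25,k→18,g→10,8→20,c→20 21:m→10,k→21,g→24,8→26,c→21 22:m→22,k→10,g→22,8→22,c→27 23:m→23,k→25,g→10,8→27,c→23 24:m→10,k→24,g→24,8→28,c→29 25:m→25,k→29,g→10,8→27,c→25 26:m→10,k→10,g→28,8→26,c→26 27:m→27,k→10,g→10,8→27,c→27 28:m→10,k→10,g→28,8→28,c→30 29:m→10,k→29,g→10,8→30,c→29 30:m→10,k→10,g→10,8→30,c→30.
'kkm': N↓-sim [39, 28, 14, 3] end={s15,s18,s4} — reject; 3/3 single-dels accept.
'gcg': |S_i|=[39, 26, 16, 1] end={s18} ∉↓L; 3/3 del acc.
'8m8k': run [39, 32, 23, 11, 1] end={s18} ∉↓L; 4/4 deletions ∈↓L.
3 minimals (antichain).


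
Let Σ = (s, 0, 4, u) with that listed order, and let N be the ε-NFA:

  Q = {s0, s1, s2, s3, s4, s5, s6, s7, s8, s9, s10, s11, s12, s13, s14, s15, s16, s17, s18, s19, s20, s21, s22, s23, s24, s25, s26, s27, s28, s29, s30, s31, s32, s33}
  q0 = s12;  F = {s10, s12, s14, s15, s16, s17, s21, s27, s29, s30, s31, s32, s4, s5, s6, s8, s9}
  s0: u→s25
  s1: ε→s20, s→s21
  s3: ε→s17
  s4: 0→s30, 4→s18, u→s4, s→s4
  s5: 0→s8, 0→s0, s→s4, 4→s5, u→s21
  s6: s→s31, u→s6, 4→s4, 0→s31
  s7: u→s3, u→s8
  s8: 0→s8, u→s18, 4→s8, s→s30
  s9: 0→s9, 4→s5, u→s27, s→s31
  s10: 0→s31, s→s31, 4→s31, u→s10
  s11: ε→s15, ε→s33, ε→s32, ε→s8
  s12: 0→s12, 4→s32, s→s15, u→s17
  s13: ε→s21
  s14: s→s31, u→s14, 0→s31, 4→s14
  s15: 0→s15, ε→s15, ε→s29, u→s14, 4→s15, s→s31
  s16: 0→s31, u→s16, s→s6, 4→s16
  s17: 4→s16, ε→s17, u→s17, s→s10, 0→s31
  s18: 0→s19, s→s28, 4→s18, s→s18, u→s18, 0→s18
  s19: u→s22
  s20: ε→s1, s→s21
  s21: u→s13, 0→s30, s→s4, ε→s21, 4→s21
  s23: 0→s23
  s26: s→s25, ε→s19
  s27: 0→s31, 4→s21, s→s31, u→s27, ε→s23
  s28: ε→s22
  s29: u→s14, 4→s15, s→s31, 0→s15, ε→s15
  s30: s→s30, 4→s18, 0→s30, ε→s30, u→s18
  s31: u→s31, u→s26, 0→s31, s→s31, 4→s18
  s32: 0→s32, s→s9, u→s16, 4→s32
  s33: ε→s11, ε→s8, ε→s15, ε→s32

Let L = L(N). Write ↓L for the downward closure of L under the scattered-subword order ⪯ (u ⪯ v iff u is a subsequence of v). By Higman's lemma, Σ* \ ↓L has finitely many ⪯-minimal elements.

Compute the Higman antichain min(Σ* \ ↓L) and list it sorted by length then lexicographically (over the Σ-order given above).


A = [ss4, u04, us44, 4s40u].

|Q|=34, |F|=17, |δ|=105 (21 ε).
min D↑ (17 st, q0=0, F={9}): 0:s→1,0→0,4→2,u→3 1:s→4,0→1,4→1,u→5 2:s→6,0→2,4→2,u→7 3:s→8,0→4,4→7,u→3 4:s→4,0→4,4→9,u→4 5:s→4,0→4,4→5,u→5 6:s→4,0→6,4→10,u→11 7:s→12,0→4,4→7,u→7 8:s→4,0→4,4→4,u→8 9:s→9,0→9,4→9,u→9 10:s→13,0→14,4→10,u→15 11:s→4,0→4,4→15,u→11 12:s→4,0→4,4→13,u→12 13:s→13,0→16,4→9,u→13 14:s→16,0→14,4→14,u→9 15:s→13,0→16,4→15,u→15 16:s→16,0→16,4→9,u→9.
'ss4': N↓-sim [26, 22, 9, 4] end={s18,s19,s22,s28} — reject; 3/3 del acc.
'u04': N↓-sim [26, 18, 9, 4] end={s18,s19,s22,s28} ∉↓L; 3/3 del acc.
'us44': run [26, 18, 11, 9, 4] end={s18,s19,s22,s28} ∉↓L; 4/4 deletions ∈↓L.
'4s40u': run [26, 23, 18, 12, 8, 5] end={s18,s19,s22,s25,s28} — reject; 5/5 deletions ∈↓L.
4 obstructions.


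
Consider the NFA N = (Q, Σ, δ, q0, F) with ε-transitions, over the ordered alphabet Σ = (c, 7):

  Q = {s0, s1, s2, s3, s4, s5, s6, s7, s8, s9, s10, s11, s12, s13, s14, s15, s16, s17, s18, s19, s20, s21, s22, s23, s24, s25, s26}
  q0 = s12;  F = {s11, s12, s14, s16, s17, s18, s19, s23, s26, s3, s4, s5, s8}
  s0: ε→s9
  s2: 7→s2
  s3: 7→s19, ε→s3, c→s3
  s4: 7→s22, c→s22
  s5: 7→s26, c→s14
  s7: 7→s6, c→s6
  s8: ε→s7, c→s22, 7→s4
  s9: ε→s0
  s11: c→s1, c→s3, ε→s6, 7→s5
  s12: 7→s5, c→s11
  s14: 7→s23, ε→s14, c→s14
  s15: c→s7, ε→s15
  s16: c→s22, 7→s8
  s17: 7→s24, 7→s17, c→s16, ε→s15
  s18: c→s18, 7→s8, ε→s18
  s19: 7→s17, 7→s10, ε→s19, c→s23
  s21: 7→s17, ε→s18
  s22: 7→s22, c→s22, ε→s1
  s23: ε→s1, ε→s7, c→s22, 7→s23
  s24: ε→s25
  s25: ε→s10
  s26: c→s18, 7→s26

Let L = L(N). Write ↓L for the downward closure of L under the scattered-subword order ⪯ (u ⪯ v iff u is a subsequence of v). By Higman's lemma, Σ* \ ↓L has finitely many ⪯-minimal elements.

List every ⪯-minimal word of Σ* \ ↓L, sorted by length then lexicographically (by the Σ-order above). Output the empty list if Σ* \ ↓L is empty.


|Q|=27, |F|=13, |δ|=52 (16 ε).
min D↑ (14 st, q0=0, F={10}): 0:c→1,7→2 1:c→3,7→2 2:c→4,7→5 3:c→3,7→6 4:c→4,7→7 5:c→8,7→5 6:c→7,7→9 7:c→10,7→7 8:c→8,7→11 9:c→12,7→9 10:c→10,7→10 11:c→10,7→13 12:c→10,7→11 13:c→10,7→10 [Hopcroft].
'7c7c': run [21, 18, 10, 7, 3] end={s1,s22,s6} rej; 4/4 deletions ∈↓L.
'cc7cc': |S_i|=[21, 20, 17, 14, 8, 3] end={s1,s22,s6} rej; 5/5 del acc.
'77c777': run [21, 18, 15, 8, 6, 4, 2] end={s1,s22} rej; 6/6 del acc.
3 obstructions.

Antichain: [7c7c, cc7cc, 77c777].


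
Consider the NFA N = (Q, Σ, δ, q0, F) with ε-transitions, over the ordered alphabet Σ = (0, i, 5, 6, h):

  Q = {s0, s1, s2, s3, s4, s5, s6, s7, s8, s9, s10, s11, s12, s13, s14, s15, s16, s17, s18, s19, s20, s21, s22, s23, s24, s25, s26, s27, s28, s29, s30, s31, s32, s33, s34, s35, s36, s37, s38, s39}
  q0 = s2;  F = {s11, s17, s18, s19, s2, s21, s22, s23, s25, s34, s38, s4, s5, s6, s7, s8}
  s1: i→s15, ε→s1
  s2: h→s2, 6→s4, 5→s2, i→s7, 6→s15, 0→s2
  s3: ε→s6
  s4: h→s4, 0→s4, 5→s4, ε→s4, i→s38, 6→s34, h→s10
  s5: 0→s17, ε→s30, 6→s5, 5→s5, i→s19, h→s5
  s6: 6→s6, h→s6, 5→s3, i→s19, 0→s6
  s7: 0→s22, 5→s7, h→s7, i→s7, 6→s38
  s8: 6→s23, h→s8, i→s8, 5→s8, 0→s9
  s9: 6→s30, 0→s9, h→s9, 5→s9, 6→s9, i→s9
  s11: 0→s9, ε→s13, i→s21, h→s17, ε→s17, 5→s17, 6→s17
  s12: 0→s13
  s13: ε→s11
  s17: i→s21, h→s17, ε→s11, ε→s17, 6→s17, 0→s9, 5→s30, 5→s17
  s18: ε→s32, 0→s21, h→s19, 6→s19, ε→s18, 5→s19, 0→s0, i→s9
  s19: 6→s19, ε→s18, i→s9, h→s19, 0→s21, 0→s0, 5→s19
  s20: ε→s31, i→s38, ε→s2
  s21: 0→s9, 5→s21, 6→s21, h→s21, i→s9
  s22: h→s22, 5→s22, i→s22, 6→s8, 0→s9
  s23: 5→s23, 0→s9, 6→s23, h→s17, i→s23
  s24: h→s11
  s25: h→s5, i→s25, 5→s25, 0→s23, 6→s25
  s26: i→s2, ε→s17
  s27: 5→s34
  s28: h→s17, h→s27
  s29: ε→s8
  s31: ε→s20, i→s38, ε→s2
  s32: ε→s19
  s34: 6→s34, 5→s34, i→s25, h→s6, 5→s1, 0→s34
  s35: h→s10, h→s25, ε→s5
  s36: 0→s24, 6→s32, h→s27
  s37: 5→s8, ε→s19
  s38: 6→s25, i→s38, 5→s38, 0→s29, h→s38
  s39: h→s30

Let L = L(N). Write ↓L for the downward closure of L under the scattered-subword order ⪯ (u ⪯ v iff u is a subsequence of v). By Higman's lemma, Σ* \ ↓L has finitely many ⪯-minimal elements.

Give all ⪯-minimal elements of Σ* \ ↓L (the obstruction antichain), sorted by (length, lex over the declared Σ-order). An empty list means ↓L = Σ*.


|Q|=40, |F|=16, |δ|=129 (21 ε).
min D↑ (15 st, q0=0, F={6}): 0:0→0,i→1,5→0,6→2,h→0 1:0→3,i→1,5→1,6→4,h→1 2:0→2,i→4,5→2,6→5,h→2 3:0→6,i→3,5→3,6→7,h→3 4:0→7,i→4,5→4,6→8,h→4 5:0→5,i→8,5→5,6→5,h→9 6:0→6,i→6,5→6,6→6,h→6 7:0→6,i→7,5→7,6→10,h→7 8:0→10,i→8,5→8,6→8,h→11 9:0→9,i→12,5→9,6→9,h→9 10:0→6,i→10,5→10,6→10,h→13 11:0→13,i→12,5→11,6→11,h→11 12:0→14,i→6,5→12,6→12,h→12 13:0→6,i→14,5→13,6→13,h→13 14:0→6,i→6,5→14,6→14,h→14.
'i00': run [26, 19, 11, 2] end={s30,s9} — reject; 3/3 del acc.
'66hii': N↓-sim [26, 23, 18, 13, 7, 2] end={s30,s9} — reject; 5/5 single-dels accept.
2 obstructions.

min(Σ*\↓L) = [i00, 66hii].
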